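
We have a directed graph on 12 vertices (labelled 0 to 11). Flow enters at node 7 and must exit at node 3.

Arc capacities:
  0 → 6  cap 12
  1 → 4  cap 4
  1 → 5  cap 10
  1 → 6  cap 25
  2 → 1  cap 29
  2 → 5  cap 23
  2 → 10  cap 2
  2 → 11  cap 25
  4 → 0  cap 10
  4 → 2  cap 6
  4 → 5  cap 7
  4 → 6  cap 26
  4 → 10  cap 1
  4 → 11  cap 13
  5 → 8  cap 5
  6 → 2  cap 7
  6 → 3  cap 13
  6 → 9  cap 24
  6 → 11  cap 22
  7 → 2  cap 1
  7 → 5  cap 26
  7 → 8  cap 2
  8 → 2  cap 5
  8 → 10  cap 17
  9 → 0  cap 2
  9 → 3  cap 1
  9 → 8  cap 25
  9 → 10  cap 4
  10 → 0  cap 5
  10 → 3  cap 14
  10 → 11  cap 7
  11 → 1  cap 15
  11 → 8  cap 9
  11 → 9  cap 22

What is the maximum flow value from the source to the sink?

Maximum flow value: 8

augment #1: 7→2→10→3 bottleneck 1, total now 1
augment #2: 7→8→10→3 bottleneck 2, total now 3
augment #3: 7→5→8→10→3 bottleneck 5, total now 8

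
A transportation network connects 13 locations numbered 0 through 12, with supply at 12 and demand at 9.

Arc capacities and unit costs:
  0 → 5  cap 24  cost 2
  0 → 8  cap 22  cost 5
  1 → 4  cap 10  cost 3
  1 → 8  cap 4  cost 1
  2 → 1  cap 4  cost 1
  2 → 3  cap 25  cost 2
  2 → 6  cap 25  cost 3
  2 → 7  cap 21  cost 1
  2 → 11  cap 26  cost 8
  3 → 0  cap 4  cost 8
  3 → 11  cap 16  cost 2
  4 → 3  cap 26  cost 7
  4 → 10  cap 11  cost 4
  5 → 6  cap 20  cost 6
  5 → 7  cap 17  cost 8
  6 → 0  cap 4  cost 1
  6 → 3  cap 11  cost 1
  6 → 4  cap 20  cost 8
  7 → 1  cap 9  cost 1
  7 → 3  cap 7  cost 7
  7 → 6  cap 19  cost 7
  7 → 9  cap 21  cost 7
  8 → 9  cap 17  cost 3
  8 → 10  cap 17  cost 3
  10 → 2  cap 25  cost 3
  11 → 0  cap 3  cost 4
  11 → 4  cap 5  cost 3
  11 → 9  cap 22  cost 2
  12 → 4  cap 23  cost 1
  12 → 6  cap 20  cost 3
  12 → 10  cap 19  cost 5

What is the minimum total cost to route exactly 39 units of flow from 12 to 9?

shortest-cost path #1: 12→6→3→11→9 push 11 @ unit cost 8 (adds 88)
shortest-cost path #2: 12→6→0→8→9 push 4 @ unit cost 12 (adds 48)
shortest-cost path #3: 12→4→3→11→9 push 5 @ unit cost 12 (adds 60)
shortest-cost path #4: 12→10→2→1→8→9 push 4 @ unit cost 13 (adds 52)
shortest-cost path #5: 12→10→2→7→9 push 15 @ unit cost 16 (adds 240)
total cost = 488

Minimum cost for 39 units: 488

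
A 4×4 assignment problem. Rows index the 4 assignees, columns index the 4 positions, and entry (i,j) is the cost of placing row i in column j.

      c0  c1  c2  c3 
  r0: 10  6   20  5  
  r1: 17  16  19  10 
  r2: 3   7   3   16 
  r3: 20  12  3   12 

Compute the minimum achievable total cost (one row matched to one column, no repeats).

Minimum assignment cost: 22

optimal assignment: row0→col1 (cost 6), row1→col3 (cost 10), row2→col0 (cost 3), row3→col2 (cost 3)
total = 6 + 10 + 3 + 3 = 22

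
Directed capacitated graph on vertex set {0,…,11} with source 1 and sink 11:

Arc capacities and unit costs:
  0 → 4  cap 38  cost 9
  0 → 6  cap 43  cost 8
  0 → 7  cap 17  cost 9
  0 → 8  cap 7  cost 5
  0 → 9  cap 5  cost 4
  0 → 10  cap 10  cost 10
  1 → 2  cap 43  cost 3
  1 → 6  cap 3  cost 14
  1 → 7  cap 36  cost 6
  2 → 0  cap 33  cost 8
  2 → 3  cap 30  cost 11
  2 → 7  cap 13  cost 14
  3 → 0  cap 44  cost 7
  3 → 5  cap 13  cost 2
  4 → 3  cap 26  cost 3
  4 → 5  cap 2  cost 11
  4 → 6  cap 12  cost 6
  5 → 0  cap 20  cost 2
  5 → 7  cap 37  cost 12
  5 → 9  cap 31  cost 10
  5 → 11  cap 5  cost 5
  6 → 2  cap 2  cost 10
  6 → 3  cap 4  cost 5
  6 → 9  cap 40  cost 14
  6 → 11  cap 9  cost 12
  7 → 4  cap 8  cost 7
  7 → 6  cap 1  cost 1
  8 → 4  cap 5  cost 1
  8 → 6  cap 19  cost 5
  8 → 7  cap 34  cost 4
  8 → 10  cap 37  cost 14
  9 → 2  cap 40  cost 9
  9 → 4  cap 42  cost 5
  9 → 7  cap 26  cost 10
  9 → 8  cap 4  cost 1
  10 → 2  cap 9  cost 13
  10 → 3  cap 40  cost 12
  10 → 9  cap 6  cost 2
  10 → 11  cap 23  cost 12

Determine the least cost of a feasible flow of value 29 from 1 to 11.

shortest-cost path #1: 1→7→6→11 push 1 @ unit cost 19 (adds 19)
shortest-cost path #2: 1→2→3→5→11 push 5 @ unit cost 21 (adds 105)
shortest-cost path #3: 1→6→11 push 3 @ unit cost 26 (adds 78)
shortest-cost path #4: 1→2→0→6→11 push 5 @ unit cost 31 (adds 155)
shortest-cost path #5: 1→2→0→10→11 push 10 @ unit cost 33 (adds 330)
shortest-cost path #6: 1→2→0→8→10→11 push 5 @ unit cost 42 (adds 210)
total cost = 897

Minimum cost for 29 units: 897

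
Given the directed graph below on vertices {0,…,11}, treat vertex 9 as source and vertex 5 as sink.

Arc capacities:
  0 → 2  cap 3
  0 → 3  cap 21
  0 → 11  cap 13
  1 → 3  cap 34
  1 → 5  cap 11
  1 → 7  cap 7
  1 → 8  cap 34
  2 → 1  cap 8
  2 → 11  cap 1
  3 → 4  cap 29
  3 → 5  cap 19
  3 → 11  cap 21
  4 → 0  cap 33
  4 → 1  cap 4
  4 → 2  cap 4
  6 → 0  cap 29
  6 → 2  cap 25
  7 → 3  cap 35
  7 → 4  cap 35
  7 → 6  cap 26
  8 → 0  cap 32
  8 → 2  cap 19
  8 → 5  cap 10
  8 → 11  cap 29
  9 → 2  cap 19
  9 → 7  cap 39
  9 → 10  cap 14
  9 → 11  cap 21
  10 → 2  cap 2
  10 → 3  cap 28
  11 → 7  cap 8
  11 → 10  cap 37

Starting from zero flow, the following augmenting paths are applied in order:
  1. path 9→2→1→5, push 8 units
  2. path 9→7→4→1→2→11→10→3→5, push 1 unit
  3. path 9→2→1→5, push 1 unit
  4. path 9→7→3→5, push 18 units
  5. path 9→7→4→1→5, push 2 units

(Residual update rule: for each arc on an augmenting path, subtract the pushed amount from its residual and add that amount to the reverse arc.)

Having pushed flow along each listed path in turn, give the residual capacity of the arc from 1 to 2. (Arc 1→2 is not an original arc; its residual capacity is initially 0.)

Residual capacity of (1,2): 8

after path 1 (9→2→1→5, push 8): res(1,2)=8
after path 2 (9→7→4→1→2→11→10→3→5, push 1): res(1,2)=7
after path 3 (9→2→1→5, push 1): res(1,2)=8
after path 4 (9→7→3→5, push 18): res(1,2)=8
after path 5 (9→7→4→1→5, push 2): res(1,2)=8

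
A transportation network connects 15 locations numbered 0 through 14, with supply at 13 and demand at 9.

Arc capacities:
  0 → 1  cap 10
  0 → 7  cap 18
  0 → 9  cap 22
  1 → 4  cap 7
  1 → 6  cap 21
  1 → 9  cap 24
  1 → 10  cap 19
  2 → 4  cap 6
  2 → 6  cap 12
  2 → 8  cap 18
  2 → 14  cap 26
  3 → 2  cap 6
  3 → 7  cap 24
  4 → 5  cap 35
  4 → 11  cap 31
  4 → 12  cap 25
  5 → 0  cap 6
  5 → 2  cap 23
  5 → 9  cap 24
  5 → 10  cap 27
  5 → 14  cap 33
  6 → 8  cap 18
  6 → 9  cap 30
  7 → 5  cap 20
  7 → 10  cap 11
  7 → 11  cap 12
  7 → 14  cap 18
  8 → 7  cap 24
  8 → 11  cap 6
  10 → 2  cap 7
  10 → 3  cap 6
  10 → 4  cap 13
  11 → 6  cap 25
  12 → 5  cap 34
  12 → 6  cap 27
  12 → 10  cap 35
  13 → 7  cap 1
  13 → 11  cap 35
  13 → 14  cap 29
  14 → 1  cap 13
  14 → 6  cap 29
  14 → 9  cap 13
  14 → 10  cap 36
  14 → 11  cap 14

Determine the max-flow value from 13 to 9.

Maximum flow value: 55

augment #1: 13→14→9 bottleneck 13, total now 13
augment #2: 13→7→5→9 bottleneck 1, total now 14
augment #3: 13→11→6→9 bottleneck 25, total now 39
augment #4: 13→14→1→9 bottleneck 13, total now 52
augment #5: 13→14→6→9 bottleneck 3, total now 55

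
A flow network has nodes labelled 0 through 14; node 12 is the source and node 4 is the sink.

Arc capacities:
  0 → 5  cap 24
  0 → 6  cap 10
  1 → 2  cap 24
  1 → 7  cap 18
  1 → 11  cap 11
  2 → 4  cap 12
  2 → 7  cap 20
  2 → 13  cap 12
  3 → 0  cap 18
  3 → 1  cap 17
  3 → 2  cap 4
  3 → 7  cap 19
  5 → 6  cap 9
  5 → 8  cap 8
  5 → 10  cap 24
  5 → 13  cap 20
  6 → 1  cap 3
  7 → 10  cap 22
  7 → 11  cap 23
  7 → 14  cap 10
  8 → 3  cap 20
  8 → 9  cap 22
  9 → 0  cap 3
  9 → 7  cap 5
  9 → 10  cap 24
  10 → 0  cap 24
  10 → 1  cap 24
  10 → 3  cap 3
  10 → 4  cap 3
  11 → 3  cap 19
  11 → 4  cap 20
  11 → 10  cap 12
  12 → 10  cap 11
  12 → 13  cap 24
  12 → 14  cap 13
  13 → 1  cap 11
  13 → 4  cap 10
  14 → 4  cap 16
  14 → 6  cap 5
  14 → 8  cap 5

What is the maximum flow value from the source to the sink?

augment #1: 12→10→4 bottleneck 3, total now 3
augment #2: 12→13→4 bottleneck 10, total now 13
augment #3: 12→14→4 bottleneck 13, total now 26
augment #4: 12→10→1→2→4 bottleneck 8, total now 34
augment #5: 12→13→1→2→4 bottleneck 4, total now 38
augment #6: 12→13→1→11→4 bottleneck 7, total now 45

Maximum flow value: 45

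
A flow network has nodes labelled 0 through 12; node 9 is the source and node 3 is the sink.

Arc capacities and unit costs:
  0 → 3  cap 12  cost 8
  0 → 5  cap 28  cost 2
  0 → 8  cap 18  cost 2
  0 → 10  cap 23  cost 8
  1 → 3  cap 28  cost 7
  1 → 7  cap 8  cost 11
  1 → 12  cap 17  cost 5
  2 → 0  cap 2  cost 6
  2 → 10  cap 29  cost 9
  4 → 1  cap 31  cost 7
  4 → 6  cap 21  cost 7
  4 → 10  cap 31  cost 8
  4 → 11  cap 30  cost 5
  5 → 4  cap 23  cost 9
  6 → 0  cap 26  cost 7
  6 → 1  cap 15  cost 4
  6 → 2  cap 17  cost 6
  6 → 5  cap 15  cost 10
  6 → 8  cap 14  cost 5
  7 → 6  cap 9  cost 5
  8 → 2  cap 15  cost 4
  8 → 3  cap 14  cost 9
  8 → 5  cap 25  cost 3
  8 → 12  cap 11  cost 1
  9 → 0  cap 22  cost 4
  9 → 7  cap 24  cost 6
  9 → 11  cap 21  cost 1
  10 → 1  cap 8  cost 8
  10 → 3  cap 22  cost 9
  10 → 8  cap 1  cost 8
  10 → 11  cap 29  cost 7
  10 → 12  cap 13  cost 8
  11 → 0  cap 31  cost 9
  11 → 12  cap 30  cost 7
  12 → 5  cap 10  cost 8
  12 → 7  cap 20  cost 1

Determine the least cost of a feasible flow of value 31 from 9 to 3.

shortest-cost path #1: 9→0→3 push 12 @ unit cost 12 (adds 144)
shortest-cost path #2: 9→0→8→3 push 10 @ unit cost 15 (adds 150)
shortest-cost path #3: 9→11→0→8→3 push 4 @ unit cost 21 (adds 84)
shortest-cost path #4: 9→7→6→1→3 push 5 @ unit cost 22 (adds 110)
total cost = 488

Minimum cost for 31 units: 488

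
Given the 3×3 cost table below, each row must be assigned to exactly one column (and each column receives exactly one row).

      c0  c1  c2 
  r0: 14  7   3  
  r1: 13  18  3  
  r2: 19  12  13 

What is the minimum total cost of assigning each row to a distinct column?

Minimum assignment cost: 28

optimal assignment: row0→col2 (cost 3), row1→col0 (cost 13), row2→col1 (cost 12)
total = 3 + 13 + 12 = 28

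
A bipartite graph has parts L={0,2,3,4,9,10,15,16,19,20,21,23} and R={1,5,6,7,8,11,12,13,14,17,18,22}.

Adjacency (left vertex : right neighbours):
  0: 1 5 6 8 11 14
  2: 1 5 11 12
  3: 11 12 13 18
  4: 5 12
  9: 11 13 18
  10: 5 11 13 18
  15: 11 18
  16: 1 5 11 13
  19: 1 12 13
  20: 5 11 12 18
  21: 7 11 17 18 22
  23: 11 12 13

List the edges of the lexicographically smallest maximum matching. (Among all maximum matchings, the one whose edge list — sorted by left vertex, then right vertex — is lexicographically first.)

Lex-smallest maximum matching: {(0,6), (2,1), (3,11), (4,5), (9,13), (10,18), (19,12), (21,7)}

|M| = 8 (so the lex-smallest maximum matching has 8 edges)
process left vertices in ascending order; for each, take the smallest-labelled available neighbour that still permits 8 edges overall, or leave it unmatched if none does
lex-smallest matching: {0-6, 2-1, 3-11, 4-5, 9-13, 10-18, 19-12, 21-7}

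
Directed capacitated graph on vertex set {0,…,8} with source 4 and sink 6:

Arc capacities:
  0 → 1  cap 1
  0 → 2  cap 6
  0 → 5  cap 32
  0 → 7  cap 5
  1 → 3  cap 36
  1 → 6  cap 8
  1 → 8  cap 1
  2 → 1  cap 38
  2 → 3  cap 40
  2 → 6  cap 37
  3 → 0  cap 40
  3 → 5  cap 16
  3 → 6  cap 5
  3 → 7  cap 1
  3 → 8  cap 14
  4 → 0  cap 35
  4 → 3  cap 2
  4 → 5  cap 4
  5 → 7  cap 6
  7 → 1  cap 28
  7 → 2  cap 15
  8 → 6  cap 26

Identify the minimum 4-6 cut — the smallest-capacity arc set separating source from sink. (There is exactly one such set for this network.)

Min-cut arcs: {(0,1), (0,2), (0,7), (4,3), (5,7)} (total capacity 20)

augment #1: 4→3→6 push 2
augment #2: 4→0→1→6 push 1
augment #3: 4→0→2→6 push 6
augment #4: 4→0→7→1→6 push 5
augment #5: 4→5→7→1→6 push 2
augment #6: 4→5→7→2→6 push 2
augment #7: 4→0→5→7→2→6 push 2
max flow = 20; residual-reachable set from 4 gives S-side
cut edges (S→T): {(0,1), (0,2), (0,7), (4,3), (5,7)} total cap 20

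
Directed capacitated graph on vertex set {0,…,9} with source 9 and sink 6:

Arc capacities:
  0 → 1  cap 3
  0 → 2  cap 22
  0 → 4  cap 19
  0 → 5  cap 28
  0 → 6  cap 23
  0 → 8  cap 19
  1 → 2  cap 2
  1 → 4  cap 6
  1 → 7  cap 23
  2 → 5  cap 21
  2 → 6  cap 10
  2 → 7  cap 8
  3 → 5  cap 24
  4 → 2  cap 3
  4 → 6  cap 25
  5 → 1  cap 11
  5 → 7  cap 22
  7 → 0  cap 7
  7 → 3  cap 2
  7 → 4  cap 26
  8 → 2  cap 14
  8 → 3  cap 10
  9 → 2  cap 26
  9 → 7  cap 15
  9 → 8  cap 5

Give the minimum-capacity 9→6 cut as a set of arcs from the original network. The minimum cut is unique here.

Min-cut arcs: {(2,6), (4,6), (7,0)} (total capacity 42)

augment #1: 9→2→6 push 10
augment #2: 9→7→0→6 push 7
augment #3: 9→7→4→6 push 8
augment #4: 9→2→7→4→6 push 8
augment #5: 9→2→5→1→4→6 push 6
augment #6: 9→2→5→7→4→6 push 2
augment #7: 9→8→2→5→7→4→6 push 1
max flow = 42; residual-reachable set from 9 gives S-side
cut edges (S→T): {(2,6), (4,6), (7,0)} total cap 42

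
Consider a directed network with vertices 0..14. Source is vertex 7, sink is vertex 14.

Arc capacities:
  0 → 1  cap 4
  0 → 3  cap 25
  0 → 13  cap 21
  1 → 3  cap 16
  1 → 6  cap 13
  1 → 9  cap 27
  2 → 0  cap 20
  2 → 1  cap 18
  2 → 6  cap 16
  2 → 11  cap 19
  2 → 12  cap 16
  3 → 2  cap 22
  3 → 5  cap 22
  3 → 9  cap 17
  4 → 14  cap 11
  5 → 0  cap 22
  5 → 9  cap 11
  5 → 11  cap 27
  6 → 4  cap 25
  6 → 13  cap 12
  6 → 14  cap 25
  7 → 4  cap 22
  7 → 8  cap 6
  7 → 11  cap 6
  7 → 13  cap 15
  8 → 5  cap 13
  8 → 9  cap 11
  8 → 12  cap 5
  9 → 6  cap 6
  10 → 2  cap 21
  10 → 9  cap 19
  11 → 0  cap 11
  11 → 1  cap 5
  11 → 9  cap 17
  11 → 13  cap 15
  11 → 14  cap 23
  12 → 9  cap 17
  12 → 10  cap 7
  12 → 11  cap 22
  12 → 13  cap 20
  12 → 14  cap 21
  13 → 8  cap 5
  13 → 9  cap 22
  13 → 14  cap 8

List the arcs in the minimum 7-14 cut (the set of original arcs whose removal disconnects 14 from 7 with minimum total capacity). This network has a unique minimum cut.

Min-cut arcs: {(4,14), (7,8), (7,11), (7,13)} (total capacity 38)

augment #1: 7→4→14 push 11
augment #2: 7→11→14 push 6
augment #3: 7→13→14 push 8
augment #4: 7→8→12→14 push 5
augment #5: 7→8→5→11→14 push 1
augment #6: 7→13→9→6→14 push 6
augment #7: 7→13→8→5→11→14 push 1
max flow = 38; residual-reachable set from 7 gives S-side
cut edges (S→T): {(4,14), (7,8), (7,11), (7,13)} total cap 38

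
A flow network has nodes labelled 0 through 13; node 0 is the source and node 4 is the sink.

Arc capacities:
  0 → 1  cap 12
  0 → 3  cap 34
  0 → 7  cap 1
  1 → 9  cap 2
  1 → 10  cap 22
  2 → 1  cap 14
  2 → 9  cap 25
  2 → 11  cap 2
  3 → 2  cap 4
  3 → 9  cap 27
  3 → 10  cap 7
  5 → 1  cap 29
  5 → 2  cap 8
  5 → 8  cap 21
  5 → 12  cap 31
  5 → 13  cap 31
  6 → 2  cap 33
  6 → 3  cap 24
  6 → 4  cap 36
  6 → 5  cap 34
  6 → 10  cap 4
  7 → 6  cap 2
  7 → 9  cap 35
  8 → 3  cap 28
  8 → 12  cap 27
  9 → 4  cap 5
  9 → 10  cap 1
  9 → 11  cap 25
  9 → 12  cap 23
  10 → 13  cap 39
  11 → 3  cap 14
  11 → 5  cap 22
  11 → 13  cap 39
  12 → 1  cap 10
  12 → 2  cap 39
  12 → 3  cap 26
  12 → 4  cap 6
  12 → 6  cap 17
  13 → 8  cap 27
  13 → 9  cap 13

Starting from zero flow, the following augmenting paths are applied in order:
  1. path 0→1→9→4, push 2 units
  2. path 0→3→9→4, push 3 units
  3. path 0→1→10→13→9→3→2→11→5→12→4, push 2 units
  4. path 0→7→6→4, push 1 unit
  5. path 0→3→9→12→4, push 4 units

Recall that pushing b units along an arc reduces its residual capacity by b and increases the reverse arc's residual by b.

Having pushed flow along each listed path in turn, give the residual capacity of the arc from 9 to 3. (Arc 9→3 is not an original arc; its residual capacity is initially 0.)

Residual capacity of (9,3): 5

after path 1 (0→1→9→4, push 2): res(9,3)=0
after path 2 (0→3→9→4, push 3): res(9,3)=3
after path 3 (0→1→10→13→9→3→2→11→5→12→4, push 2): res(9,3)=1
after path 4 (0→7→6→4, push 1): res(9,3)=1
after path 5 (0→3→9→12→4, push 4): res(9,3)=5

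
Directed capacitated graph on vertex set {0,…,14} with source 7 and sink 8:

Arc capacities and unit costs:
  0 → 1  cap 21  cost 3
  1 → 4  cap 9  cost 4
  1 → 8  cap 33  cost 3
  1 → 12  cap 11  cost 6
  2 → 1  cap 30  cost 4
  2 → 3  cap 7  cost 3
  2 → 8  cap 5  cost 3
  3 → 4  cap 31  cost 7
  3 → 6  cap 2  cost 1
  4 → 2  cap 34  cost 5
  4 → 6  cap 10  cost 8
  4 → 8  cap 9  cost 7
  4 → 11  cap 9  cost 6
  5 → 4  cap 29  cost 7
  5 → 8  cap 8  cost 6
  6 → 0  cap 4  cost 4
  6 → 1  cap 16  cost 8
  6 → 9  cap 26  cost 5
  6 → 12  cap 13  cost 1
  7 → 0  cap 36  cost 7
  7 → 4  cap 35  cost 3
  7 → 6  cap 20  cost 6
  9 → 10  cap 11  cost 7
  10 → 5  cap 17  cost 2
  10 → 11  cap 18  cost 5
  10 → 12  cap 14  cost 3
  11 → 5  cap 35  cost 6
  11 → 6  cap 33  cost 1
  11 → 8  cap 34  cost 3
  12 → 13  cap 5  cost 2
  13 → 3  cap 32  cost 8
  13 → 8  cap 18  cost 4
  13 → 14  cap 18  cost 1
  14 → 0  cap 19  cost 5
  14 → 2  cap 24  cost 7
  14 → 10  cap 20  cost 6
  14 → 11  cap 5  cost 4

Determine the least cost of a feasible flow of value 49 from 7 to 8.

Minimum cost for 49 units: 591

shortest-cost path #1: 7→4→8 push 9 @ unit cost 10 (adds 90)
shortest-cost path #2: 7→4→2→8 push 5 @ unit cost 11 (adds 55)
shortest-cost path #3: 7→4→11→8 push 9 @ unit cost 12 (adds 108)
shortest-cost path #4: 7→0→1→8 push 21 @ unit cost 13 (adds 273)
shortest-cost path #5: 7→6→12→13→8 push 5 @ unit cost 13 (adds 65)
total cost = 591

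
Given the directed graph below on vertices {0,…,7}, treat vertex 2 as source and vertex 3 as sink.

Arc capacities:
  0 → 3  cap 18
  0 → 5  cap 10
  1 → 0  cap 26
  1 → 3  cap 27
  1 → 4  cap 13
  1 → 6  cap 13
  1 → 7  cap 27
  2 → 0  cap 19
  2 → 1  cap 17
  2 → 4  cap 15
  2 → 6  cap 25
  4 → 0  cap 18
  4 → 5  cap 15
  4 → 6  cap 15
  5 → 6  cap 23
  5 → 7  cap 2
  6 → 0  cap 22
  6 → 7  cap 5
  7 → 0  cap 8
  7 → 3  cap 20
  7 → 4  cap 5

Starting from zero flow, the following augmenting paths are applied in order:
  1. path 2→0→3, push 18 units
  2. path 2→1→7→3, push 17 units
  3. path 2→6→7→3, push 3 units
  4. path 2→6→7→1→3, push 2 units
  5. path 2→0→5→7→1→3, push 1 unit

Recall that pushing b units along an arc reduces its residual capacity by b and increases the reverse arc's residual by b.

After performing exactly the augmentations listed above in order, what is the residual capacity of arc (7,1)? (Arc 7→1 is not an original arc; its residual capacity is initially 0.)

after path 1 (2→0→3, push 18): res(7,1)=0
after path 2 (2→1→7→3, push 17): res(7,1)=17
after path 3 (2→6→7→3, push 3): res(7,1)=17
after path 4 (2→6→7→1→3, push 2): res(7,1)=15
after path 5 (2→0→5→7→1→3, push 1): res(7,1)=14

Residual capacity of (7,1): 14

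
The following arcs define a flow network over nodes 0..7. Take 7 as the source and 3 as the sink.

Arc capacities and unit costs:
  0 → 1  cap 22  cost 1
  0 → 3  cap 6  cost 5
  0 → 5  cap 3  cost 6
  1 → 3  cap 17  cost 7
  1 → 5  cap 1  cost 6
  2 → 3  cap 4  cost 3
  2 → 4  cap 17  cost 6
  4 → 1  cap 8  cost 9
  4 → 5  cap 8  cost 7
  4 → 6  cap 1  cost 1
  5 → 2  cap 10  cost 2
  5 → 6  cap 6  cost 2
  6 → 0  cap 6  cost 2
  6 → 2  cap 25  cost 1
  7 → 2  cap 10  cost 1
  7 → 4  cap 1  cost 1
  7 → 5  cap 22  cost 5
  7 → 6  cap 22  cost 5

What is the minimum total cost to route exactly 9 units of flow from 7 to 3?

shortest-cost path #1: 7→2→3 push 4 @ unit cost 4 (adds 16)
shortest-cost path #2: 7→4→6→0→3 push 1 @ unit cost 9 (adds 9)
shortest-cost path #3: 7→6→0→3 push 4 @ unit cost 12 (adds 48)
total cost = 73

Minimum cost for 9 units: 73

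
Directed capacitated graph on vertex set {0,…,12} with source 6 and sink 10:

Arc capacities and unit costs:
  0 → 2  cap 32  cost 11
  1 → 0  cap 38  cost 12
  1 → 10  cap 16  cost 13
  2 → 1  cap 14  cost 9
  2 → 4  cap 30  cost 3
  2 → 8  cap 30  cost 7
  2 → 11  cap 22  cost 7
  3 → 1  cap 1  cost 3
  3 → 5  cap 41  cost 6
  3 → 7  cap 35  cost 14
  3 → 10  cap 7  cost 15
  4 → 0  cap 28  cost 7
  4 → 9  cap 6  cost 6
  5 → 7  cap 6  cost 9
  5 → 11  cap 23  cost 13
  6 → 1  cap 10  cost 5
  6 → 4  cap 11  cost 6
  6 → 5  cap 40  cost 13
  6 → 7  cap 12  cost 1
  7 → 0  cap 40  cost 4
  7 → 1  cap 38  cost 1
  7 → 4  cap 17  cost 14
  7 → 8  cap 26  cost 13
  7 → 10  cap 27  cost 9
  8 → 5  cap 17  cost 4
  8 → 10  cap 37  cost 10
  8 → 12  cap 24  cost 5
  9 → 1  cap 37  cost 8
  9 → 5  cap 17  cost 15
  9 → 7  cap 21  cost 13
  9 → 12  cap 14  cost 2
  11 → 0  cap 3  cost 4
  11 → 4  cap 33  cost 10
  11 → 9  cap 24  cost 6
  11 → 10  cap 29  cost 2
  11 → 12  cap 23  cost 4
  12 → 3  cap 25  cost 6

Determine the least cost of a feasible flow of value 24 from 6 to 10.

shortest-cost path #1: 6→7→10 push 12 @ unit cost 10 (adds 120)
shortest-cost path #2: 6→1→10 push 10 @ unit cost 18 (adds 180)
shortest-cost path #3: 6→5→11→10 push 2 @ unit cost 28 (adds 56)
total cost = 356

Minimum cost for 24 units: 356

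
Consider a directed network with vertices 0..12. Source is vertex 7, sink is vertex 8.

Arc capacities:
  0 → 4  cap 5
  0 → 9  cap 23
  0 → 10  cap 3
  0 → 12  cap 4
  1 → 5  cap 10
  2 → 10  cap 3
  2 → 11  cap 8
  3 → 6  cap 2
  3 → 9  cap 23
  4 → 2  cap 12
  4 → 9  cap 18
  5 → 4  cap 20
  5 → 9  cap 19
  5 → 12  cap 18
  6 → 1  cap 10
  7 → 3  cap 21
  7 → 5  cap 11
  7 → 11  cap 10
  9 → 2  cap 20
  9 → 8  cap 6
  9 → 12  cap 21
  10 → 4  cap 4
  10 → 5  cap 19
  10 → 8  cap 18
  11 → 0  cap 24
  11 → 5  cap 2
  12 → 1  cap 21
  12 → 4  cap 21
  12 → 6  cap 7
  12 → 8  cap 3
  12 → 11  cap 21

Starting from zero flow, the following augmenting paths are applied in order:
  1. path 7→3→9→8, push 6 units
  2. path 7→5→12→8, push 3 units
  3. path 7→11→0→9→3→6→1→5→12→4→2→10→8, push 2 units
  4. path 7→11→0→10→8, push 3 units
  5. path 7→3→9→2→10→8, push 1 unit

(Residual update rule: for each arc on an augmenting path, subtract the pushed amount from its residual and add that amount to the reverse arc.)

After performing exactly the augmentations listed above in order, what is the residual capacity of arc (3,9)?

Residual capacity of (3,9): 18

after path 1 (7→3→9→8, push 6): res(3,9)=17
after path 2 (7→5→12→8, push 3): res(3,9)=17
after path 3 (7→11→0→9→3→6→1→5→12→4→2→10→8, push 2): res(3,9)=19
after path 4 (7→11→0→10→8, push 3): res(3,9)=19
after path 5 (7→3→9→2→10→8, push 1): res(3,9)=18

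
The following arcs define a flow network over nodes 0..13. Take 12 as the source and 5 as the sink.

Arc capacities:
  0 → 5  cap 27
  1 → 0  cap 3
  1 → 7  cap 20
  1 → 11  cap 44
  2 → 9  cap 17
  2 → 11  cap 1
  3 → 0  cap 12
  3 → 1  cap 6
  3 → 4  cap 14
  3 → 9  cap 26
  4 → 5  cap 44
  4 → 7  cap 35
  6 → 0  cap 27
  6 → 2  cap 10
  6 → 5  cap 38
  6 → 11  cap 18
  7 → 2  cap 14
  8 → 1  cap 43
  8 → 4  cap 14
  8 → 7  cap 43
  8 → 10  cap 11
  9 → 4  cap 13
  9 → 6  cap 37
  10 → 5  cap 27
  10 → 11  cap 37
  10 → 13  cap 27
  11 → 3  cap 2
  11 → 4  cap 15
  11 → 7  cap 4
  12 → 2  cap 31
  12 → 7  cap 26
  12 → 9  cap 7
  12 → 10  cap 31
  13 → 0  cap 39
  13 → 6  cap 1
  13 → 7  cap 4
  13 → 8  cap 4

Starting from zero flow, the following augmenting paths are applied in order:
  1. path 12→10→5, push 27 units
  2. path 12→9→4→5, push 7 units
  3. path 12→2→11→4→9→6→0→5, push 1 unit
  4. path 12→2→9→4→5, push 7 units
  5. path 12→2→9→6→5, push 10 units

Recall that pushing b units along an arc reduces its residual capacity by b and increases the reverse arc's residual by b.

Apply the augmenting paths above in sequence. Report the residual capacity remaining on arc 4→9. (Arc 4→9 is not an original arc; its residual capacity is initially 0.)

Residual capacity of (4,9): 13

after path 1 (12→10→5, push 27): res(4,9)=0
after path 2 (12→9→4→5, push 7): res(4,9)=7
after path 3 (12→2→11→4→9→6→0→5, push 1): res(4,9)=6
after path 4 (12→2→9→4→5, push 7): res(4,9)=13
after path 5 (12→2→9→6→5, push 10): res(4,9)=13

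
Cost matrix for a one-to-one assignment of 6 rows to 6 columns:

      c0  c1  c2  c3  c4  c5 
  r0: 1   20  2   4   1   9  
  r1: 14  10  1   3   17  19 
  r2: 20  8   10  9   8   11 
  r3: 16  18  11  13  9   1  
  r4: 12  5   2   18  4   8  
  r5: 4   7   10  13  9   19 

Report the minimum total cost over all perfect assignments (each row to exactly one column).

optimal assignment: row0→col4 (cost 1), row1→col3 (cost 3), row2→col1 (cost 8), row3→col5 (cost 1), row4→col2 (cost 2), row5→col0 (cost 4)
total = 1 + 3 + 8 + 1 + 2 + 4 = 19

Minimum assignment cost: 19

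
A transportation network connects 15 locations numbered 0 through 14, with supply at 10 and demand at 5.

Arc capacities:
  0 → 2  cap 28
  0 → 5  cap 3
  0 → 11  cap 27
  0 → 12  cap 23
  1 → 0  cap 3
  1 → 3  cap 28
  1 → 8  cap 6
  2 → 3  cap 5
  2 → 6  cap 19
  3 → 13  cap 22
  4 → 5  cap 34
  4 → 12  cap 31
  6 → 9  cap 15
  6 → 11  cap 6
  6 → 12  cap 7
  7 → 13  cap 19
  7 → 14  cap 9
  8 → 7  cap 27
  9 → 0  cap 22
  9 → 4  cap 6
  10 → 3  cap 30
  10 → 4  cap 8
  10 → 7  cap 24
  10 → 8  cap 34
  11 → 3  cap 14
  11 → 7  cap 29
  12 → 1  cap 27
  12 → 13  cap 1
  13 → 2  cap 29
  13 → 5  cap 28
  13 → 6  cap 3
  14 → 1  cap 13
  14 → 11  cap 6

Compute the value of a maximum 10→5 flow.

augment #1: 10→4→5 bottleneck 8, total now 8
augment #2: 10→3→13→5 bottleneck 22, total now 30
augment #3: 10→7→13→5 bottleneck 6, total now 36
augment #4: 10→7→14→1→0→5 bottleneck 3, total now 39
augment #5: 10→7→13→6→9→4→5 bottleneck 3, total now 42
augment #6: 10→7→13→2→6→9→4→5 bottleneck 3, total now 45

Maximum flow value: 45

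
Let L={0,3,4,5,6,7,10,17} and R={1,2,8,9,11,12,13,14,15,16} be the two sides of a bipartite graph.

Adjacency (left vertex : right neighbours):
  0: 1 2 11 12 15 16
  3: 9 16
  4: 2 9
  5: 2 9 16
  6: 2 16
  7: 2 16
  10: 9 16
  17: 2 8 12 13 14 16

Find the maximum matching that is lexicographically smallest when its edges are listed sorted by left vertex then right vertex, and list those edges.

Lex-smallest maximum matching: {(0,1), (3,9), (4,2), (5,16), (17,8)}

|M| = 5 (so the lex-smallest maximum matching has 5 edges)
process left vertices in ascending order; for each, take the smallest-labelled available neighbour that still permits 5 edges overall, or leave it unmatched if none does
lex-smallest matching: {0-1, 3-9, 4-2, 5-16, 17-8}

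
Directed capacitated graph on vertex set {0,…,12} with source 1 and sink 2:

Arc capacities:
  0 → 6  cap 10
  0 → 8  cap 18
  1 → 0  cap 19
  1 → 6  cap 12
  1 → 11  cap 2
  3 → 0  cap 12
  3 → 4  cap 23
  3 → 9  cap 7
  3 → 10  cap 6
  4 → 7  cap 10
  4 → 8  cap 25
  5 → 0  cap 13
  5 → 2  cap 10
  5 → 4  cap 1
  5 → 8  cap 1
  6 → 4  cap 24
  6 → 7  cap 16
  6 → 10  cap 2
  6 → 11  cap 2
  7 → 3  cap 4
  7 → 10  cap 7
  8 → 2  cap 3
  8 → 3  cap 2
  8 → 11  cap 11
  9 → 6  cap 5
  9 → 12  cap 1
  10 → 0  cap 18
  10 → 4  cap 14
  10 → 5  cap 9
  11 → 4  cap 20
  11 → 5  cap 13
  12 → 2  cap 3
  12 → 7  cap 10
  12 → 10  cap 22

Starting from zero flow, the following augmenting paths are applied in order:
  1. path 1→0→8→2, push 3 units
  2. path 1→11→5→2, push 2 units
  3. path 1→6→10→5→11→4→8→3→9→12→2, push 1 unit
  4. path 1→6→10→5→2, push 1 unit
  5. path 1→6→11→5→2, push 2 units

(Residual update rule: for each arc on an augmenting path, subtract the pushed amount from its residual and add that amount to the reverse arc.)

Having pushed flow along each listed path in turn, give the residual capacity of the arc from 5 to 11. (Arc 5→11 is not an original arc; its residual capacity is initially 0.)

Residual capacity of (5,11): 3

after path 1 (1→0→8→2, push 3): res(5,11)=0
after path 2 (1→11→5→2, push 2): res(5,11)=2
after path 3 (1→6→10→5→11→4→8→3→9→12→2, push 1): res(5,11)=1
after path 4 (1→6→10→5→2, push 1): res(5,11)=1
after path 5 (1→6→11→5→2, push 2): res(5,11)=3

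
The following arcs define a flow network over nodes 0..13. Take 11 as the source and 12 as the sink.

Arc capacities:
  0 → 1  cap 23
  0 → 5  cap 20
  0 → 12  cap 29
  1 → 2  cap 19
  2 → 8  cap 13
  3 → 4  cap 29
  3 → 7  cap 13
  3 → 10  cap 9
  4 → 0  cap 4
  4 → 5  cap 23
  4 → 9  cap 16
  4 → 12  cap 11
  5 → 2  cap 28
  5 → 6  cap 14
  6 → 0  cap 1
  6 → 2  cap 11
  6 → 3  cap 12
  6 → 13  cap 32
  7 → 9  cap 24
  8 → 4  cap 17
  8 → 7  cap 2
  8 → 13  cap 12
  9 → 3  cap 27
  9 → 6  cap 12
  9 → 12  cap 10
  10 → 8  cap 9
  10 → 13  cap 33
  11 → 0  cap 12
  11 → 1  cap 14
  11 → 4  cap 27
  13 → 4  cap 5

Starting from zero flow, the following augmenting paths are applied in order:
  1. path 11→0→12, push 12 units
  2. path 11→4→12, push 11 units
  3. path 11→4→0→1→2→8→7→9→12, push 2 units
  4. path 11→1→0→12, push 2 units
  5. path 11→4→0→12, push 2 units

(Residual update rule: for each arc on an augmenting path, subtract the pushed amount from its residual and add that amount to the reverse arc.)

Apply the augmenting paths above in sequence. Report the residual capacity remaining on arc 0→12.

Residual capacity of (0,12): 13

after path 1 (11→0→12, push 12): res(0,12)=17
after path 2 (11→4→12, push 11): res(0,12)=17
after path 3 (11→4→0→1→2→8→7→9→12, push 2): res(0,12)=17
after path 4 (11→1→0→12, push 2): res(0,12)=15
after path 5 (11→4→0→12, push 2): res(0,12)=13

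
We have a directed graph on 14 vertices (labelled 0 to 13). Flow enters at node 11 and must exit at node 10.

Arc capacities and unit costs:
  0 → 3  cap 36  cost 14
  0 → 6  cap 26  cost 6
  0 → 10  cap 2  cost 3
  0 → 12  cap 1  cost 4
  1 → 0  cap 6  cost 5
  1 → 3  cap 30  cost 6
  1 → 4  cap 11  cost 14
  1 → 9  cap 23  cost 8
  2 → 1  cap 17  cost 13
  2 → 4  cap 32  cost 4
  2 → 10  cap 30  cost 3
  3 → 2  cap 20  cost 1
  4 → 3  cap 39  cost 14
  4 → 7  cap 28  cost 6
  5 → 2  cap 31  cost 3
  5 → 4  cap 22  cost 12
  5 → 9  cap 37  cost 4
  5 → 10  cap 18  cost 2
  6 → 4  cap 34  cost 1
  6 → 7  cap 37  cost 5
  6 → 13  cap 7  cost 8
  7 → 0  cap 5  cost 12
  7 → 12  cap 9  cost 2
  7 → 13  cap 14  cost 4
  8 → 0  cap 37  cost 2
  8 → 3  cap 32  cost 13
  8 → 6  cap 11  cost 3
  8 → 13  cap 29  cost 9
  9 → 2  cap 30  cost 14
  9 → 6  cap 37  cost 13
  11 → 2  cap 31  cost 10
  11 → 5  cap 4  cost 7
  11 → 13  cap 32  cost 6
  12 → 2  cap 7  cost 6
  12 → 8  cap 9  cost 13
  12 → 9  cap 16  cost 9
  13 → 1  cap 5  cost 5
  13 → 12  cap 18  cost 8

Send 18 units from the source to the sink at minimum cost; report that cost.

shortest-cost path #1: 11→5→10 push 4 @ unit cost 9 (adds 36)
shortest-cost path #2: 11→2→10 push 14 @ unit cost 13 (adds 182)
total cost = 218

Minimum cost for 18 units: 218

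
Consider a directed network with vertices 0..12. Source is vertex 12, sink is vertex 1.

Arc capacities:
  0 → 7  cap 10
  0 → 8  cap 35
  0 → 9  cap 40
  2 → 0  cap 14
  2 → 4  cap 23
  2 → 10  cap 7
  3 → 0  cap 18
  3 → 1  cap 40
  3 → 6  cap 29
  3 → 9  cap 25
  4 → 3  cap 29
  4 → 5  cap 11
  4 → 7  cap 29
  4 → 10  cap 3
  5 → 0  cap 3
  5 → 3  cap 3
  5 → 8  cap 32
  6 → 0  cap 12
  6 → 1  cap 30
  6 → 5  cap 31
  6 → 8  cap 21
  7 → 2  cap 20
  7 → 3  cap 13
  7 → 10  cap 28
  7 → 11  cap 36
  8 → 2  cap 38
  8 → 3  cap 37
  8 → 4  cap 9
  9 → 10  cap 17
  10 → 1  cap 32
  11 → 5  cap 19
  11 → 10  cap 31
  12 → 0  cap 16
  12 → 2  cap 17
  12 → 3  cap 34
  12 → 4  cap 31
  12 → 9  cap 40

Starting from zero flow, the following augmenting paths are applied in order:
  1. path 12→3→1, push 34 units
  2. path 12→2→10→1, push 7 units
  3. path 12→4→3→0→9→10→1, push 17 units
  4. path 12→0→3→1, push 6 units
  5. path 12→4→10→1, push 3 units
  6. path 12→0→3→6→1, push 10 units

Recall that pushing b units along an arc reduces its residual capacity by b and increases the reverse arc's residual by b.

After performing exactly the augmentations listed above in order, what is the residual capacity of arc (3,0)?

Residual capacity of (3,0): 17

after path 1 (12→3→1, push 34): res(3,0)=18
after path 2 (12→2→10→1, push 7): res(3,0)=18
after path 3 (12→4→3→0→9→10→1, push 17): res(3,0)=1
after path 4 (12→0→3→1, push 6): res(3,0)=7
after path 5 (12→4→10→1, push 3): res(3,0)=7
after path 6 (12→0→3→6→1, push 10): res(3,0)=17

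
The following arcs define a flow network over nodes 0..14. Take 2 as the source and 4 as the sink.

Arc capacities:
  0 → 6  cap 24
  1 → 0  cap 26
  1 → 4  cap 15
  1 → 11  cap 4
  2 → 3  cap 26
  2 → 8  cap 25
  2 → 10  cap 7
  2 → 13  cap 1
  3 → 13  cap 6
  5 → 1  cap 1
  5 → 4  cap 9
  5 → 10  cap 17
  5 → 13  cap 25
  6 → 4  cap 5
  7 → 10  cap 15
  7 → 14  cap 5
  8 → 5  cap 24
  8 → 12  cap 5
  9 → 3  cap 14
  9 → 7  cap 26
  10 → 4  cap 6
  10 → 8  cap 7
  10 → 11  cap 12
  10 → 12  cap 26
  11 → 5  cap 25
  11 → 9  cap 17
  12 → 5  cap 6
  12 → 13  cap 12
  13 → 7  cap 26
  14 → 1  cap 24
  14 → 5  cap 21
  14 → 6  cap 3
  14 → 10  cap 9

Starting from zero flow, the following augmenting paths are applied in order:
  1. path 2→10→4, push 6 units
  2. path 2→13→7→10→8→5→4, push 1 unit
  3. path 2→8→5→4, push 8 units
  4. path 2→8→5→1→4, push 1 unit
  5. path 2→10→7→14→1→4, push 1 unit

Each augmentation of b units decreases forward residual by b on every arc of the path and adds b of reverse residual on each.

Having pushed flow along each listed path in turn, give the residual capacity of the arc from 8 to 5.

after path 1 (2→10→4, push 6): res(8,5)=24
after path 2 (2→13→7→10→8→5→4, push 1): res(8,5)=23
after path 3 (2→8→5→4, push 8): res(8,5)=15
after path 4 (2→8→5→1→4, push 1): res(8,5)=14
after path 5 (2→10→7→14→1→4, push 1): res(8,5)=14

Residual capacity of (8,5): 14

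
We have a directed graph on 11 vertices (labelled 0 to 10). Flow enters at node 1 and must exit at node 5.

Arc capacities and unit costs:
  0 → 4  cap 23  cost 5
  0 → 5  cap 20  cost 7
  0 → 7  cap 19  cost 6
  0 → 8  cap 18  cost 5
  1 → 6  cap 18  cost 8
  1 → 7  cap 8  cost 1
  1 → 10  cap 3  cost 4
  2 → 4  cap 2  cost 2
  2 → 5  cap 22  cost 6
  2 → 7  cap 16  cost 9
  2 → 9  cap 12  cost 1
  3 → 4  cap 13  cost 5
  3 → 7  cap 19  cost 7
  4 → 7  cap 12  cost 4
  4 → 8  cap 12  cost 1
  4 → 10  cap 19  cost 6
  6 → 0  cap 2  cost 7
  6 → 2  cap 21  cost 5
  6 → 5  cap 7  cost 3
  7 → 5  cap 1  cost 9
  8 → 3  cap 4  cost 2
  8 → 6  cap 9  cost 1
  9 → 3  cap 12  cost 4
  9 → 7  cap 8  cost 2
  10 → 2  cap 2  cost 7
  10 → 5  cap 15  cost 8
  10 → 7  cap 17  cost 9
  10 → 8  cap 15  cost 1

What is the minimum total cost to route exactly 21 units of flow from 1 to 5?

Minimum cost for 21 units: 313

shortest-cost path #1: 1→10→8→6→5 push 3 @ unit cost 9 (adds 27)
shortest-cost path #2: 1→7→5 push 1 @ unit cost 10 (adds 10)
shortest-cost path #3: 1→6→5 push 4 @ unit cost 11 (adds 44)
shortest-cost path #4: 1→6→8→10→5 push 3 @ unit cost 14 (adds 42)
shortest-cost path #5: 1→6→2→5 push 10 @ unit cost 19 (adds 190)
total cost = 313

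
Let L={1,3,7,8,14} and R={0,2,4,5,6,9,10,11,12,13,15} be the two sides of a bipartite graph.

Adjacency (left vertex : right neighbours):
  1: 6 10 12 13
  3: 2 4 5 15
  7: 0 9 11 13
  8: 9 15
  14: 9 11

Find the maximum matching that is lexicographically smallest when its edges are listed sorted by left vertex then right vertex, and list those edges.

Lex-smallest maximum matching: {(1,6), (3,2), (7,0), (8,9), (14,11)}

|M| = 5 (so the lex-smallest maximum matching has 5 edges)
process left vertices in ascending order; for each, take the smallest-labelled available neighbour that still permits 5 edges overall, or leave it unmatched if none does
lex-smallest matching: {1-6, 3-2, 7-0, 8-9, 14-11}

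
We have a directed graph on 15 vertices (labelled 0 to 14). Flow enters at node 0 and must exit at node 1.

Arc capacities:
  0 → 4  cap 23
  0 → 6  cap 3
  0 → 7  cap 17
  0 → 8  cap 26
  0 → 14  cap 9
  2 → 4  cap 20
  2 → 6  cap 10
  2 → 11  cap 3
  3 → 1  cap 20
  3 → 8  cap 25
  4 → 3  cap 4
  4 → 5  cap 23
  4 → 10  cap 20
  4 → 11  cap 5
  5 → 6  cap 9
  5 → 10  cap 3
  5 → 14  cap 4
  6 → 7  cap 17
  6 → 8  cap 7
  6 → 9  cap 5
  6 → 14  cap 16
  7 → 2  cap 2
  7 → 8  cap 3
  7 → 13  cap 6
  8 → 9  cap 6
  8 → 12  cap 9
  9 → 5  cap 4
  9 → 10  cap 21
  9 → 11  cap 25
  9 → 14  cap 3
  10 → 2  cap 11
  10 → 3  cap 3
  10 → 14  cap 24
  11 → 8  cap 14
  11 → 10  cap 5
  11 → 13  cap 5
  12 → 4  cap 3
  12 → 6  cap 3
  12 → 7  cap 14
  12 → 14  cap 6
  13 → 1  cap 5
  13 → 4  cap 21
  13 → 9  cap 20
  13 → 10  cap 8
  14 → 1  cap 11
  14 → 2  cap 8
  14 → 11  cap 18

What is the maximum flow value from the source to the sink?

Maximum flow value: 23

augment #1: 0→14→1 bottleneck 9, total now 9
augment #2: 0→4→3→1 bottleneck 4, total now 13
augment #3: 0→6→14→1 bottleneck 2, total now 15
augment #4: 0→7→13→1 bottleneck 5, total now 20
augment #5: 0→4→10→3→1 bottleneck 3, total now 23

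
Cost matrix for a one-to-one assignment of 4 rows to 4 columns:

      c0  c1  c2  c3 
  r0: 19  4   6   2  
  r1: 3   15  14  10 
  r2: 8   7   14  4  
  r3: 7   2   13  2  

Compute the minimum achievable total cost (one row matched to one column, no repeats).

optimal assignment: row0→col2 (cost 6), row1→col0 (cost 3), row2→col3 (cost 4), row3→col1 (cost 2)
total = 6 + 3 + 4 + 2 = 15

Minimum assignment cost: 15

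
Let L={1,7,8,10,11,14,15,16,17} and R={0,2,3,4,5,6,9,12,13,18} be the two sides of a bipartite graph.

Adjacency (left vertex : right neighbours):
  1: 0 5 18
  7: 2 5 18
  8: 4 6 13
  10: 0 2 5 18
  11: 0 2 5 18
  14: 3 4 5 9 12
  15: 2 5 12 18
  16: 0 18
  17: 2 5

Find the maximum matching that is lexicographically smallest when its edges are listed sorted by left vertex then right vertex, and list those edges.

|M| = 7 (so the lex-smallest maximum matching has 7 edges)
process left vertices in ascending order; for each, take the smallest-labelled available neighbour that still permits 7 edges overall, or leave it unmatched if none does
lex-smallest matching: {1-0, 7-2, 8-4, 10-5, 11-18, 14-3, 15-12}

Lex-smallest maximum matching: {(1,0), (7,2), (8,4), (10,5), (11,18), (14,3), (15,12)}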